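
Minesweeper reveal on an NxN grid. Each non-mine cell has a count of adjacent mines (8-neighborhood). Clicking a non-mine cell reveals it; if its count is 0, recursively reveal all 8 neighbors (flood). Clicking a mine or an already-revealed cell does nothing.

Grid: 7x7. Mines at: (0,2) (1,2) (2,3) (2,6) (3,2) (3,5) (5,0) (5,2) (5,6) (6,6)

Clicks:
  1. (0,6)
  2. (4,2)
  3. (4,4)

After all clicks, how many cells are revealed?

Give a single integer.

Click 1 (0,6) count=0: revealed 8 new [(0,3) (0,4) (0,5) (0,6) (1,3) (1,4) (1,5) (1,6)] -> total=8
Click 2 (4,2) count=2: revealed 1 new [(4,2)] -> total=9
Click 3 (4,4) count=1: revealed 1 new [(4,4)] -> total=10

Answer: 10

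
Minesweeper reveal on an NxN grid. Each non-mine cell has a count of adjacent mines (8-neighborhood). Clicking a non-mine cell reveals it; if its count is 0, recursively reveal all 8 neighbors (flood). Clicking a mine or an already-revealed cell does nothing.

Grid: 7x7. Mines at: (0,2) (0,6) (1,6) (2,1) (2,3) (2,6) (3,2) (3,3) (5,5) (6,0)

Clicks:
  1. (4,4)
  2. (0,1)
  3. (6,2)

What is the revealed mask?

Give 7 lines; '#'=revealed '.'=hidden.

Click 1 (4,4) count=2: revealed 1 new [(4,4)] -> total=1
Click 2 (0,1) count=1: revealed 1 new [(0,1)] -> total=2
Click 3 (6,2) count=0: revealed 11 new [(4,1) (4,2) (4,3) (5,1) (5,2) (5,3) (5,4) (6,1) (6,2) (6,3) (6,4)] -> total=13

Answer: .#.....
.......
.......
.......
.####..
.####..
.####..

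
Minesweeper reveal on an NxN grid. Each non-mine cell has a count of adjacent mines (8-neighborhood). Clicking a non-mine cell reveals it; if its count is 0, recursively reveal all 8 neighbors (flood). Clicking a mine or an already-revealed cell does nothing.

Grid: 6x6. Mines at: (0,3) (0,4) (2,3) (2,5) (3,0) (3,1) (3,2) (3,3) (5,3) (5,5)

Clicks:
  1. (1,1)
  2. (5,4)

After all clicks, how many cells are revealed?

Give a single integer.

Click 1 (1,1) count=0: revealed 9 new [(0,0) (0,1) (0,2) (1,0) (1,1) (1,2) (2,0) (2,1) (2,2)] -> total=9
Click 2 (5,4) count=2: revealed 1 new [(5,4)] -> total=10

Answer: 10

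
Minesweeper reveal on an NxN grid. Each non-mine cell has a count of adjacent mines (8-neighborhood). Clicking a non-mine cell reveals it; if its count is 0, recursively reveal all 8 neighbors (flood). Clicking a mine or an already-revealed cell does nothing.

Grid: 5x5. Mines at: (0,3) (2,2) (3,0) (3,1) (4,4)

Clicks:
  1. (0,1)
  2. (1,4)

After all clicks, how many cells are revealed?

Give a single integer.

Answer: 9

Derivation:
Click 1 (0,1) count=0: revealed 8 new [(0,0) (0,1) (0,2) (1,0) (1,1) (1,2) (2,0) (2,1)] -> total=8
Click 2 (1,4) count=1: revealed 1 new [(1,4)] -> total=9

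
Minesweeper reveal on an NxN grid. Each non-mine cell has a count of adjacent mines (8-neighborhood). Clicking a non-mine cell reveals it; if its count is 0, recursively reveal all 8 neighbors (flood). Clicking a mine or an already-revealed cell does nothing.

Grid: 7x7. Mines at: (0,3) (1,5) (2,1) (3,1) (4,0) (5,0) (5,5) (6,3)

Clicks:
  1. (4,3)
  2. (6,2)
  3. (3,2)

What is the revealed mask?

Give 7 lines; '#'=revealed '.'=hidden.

Click 1 (4,3) count=0: revealed 21 new [(1,2) (1,3) (1,4) (2,2) (2,3) (2,4) (2,5) (2,6) (3,2) (3,3) (3,4) (3,5) (3,6) (4,2) (4,3) (4,4) (4,5) (4,6) (5,2) (5,3) (5,4)] -> total=21
Click 2 (6,2) count=1: revealed 1 new [(6,2)] -> total=22
Click 3 (3,2) count=2: revealed 0 new [(none)] -> total=22

Answer: .......
..###..
..#####
..#####
..#####
..###..
..#....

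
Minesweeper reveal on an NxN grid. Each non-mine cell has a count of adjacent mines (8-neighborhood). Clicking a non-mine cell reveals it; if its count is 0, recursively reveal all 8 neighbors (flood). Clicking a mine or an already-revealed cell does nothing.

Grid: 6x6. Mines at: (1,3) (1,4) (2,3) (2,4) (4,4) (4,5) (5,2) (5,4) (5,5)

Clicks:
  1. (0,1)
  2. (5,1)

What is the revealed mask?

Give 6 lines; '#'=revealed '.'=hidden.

Click 1 (0,1) count=0: revealed 17 new [(0,0) (0,1) (0,2) (1,0) (1,1) (1,2) (2,0) (2,1) (2,2) (3,0) (3,1) (3,2) (4,0) (4,1) (4,2) (5,0) (5,1)] -> total=17
Click 2 (5,1) count=1: revealed 0 new [(none)] -> total=17

Answer: ###...
###...
###...
###...
###...
##....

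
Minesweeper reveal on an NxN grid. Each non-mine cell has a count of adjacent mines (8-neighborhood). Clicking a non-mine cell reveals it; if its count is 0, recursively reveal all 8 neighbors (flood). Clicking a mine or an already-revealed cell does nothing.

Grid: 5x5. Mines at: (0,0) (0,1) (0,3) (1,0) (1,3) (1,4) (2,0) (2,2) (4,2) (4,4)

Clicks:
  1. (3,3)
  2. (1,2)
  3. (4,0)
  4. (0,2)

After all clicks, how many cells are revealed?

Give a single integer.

Click 1 (3,3) count=3: revealed 1 new [(3,3)] -> total=1
Click 2 (1,2) count=4: revealed 1 new [(1,2)] -> total=2
Click 3 (4,0) count=0: revealed 4 new [(3,0) (3,1) (4,0) (4,1)] -> total=6
Click 4 (0,2) count=3: revealed 1 new [(0,2)] -> total=7

Answer: 7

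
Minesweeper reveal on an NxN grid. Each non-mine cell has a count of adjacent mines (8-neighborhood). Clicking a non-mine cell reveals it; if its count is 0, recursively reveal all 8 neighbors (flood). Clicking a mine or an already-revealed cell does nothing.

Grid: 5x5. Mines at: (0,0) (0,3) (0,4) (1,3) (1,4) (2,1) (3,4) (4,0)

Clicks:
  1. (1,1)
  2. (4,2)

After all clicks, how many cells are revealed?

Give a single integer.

Click 1 (1,1) count=2: revealed 1 new [(1,1)] -> total=1
Click 2 (4,2) count=0: revealed 6 new [(3,1) (3,2) (3,3) (4,1) (4,2) (4,3)] -> total=7

Answer: 7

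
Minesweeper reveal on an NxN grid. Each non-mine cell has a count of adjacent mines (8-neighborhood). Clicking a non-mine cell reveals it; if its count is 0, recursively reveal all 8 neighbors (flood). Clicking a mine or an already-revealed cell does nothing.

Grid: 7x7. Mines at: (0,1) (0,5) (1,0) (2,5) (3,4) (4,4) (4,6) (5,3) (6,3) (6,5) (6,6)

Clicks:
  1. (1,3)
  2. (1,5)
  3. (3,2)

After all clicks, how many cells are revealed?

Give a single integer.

Answer: 27

Derivation:
Click 1 (1,3) count=0: revealed 26 new [(0,2) (0,3) (0,4) (1,1) (1,2) (1,3) (1,4) (2,0) (2,1) (2,2) (2,3) (2,4) (3,0) (3,1) (3,2) (3,3) (4,0) (4,1) (4,2) (4,3) (5,0) (5,1) (5,2) (6,0) (6,1) (6,2)] -> total=26
Click 2 (1,5) count=2: revealed 1 new [(1,5)] -> total=27
Click 3 (3,2) count=0: revealed 0 new [(none)] -> total=27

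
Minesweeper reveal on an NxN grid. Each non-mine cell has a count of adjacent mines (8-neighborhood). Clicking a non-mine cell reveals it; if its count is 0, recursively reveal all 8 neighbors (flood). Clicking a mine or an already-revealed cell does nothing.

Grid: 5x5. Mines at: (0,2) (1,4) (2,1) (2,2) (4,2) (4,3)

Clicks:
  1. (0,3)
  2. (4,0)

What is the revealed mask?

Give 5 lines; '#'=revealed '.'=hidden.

Click 1 (0,3) count=2: revealed 1 new [(0,3)] -> total=1
Click 2 (4,0) count=0: revealed 4 new [(3,0) (3,1) (4,0) (4,1)] -> total=5

Answer: ...#.
.....
.....
##...
##...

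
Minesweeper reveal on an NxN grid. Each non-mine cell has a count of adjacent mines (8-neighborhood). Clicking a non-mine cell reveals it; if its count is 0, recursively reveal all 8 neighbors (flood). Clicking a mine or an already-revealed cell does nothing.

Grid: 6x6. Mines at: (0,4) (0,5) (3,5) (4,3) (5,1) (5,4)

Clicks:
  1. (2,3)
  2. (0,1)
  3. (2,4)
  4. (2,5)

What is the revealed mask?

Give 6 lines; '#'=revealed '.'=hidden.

Click 1 (2,3) count=0: revealed 22 new [(0,0) (0,1) (0,2) (0,3) (1,0) (1,1) (1,2) (1,3) (1,4) (2,0) (2,1) (2,2) (2,3) (2,4) (3,0) (3,1) (3,2) (3,3) (3,4) (4,0) (4,1) (4,2)] -> total=22
Click 2 (0,1) count=0: revealed 0 new [(none)] -> total=22
Click 3 (2,4) count=1: revealed 0 new [(none)] -> total=22
Click 4 (2,5) count=1: revealed 1 new [(2,5)] -> total=23

Answer: ####..
#####.
######
#####.
###...
......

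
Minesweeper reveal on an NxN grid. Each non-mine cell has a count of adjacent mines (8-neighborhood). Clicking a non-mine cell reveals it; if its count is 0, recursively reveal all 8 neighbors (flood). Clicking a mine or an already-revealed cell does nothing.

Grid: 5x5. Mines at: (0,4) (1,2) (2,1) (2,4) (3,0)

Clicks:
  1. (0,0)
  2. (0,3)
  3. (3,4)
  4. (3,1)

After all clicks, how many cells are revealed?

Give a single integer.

Click 1 (0,0) count=0: revealed 4 new [(0,0) (0,1) (1,0) (1,1)] -> total=4
Click 2 (0,3) count=2: revealed 1 new [(0,3)] -> total=5
Click 3 (3,4) count=1: revealed 1 new [(3,4)] -> total=6
Click 4 (3,1) count=2: revealed 1 new [(3,1)] -> total=7

Answer: 7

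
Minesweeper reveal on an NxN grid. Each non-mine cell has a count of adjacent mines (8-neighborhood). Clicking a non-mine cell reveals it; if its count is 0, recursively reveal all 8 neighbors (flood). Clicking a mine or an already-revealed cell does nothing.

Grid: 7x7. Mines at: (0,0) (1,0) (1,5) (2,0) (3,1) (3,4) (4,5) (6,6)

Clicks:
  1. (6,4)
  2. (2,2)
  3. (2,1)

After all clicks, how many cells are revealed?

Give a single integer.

Click 1 (6,4) count=0: revealed 17 new [(4,0) (4,1) (4,2) (4,3) (4,4) (5,0) (5,1) (5,2) (5,3) (5,4) (5,5) (6,0) (6,1) (6,2) (6,3) (6,4) (6,5)] -> total=17
Click 2 (2,2) count=1: revealed 1 new [(2,2)] -> total=18
Click 3 (2,1) count=3: revealed 1 new [(2,1)] -> total=19

Answer: 19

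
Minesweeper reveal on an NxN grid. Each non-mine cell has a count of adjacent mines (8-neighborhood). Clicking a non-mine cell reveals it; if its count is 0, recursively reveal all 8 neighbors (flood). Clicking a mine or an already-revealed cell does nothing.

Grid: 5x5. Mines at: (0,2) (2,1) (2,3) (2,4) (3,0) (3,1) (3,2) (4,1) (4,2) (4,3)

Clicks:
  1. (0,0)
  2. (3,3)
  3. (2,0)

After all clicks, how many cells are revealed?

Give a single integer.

Click 1 (0,0) count=0: revealed 4 new [(0,0) (0,1) (1,0) (1,1)] -> total=4
Click 2 (3,3) count=5: revealed 1 new [(3,3)] -> total=5
Click 3 (2,0) count=3: revealed 1 new [(2,0)] -> total=6

Answer: 6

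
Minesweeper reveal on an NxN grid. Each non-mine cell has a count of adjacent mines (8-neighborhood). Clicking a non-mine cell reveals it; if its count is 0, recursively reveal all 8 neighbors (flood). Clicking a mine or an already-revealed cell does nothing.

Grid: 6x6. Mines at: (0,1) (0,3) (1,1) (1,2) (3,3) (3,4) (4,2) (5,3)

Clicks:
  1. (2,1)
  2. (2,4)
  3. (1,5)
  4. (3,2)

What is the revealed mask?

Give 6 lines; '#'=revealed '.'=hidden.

Answer: ....##
....##
.#..##
..#...
......
......

Derivation:
Click 1 (2,1) count=2: revealed 1 new [(2,1)] -> total=1
Click 2 (2,4) count=2: revealed 1 new [(2,4)] -> total=2
Click 3 (1,5) count=0: revealed 5 new [(0,4) (0,5) (1,4) (1,5) (2,5)] -> total=7
Click 4 (3,2) count=2: revealed 1 new [(3,2)] -> total=8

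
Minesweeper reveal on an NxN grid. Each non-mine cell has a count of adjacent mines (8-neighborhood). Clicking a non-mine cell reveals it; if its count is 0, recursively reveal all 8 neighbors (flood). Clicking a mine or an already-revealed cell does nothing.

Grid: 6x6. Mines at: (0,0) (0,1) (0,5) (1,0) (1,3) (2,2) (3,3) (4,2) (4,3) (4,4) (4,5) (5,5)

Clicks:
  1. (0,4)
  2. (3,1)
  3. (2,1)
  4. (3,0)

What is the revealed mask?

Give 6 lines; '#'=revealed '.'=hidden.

Click 1 (0,4) count=2: revealed 1 new [(0,4)] -> total=1
Click 2 (3,1) count=2: revealed 1 new [(3,1)] -> total=2
Click 3 (2,1) count=2: revealed 1 new [(2,1)] -> total=3
Click 4 (3,0) count=0: revealed 6 new [(2,0) (3,0) (4,0) (4,1) (5,0) (5,1)] -> total=9

Answer: ....#.
......
##....
##....
##....
##....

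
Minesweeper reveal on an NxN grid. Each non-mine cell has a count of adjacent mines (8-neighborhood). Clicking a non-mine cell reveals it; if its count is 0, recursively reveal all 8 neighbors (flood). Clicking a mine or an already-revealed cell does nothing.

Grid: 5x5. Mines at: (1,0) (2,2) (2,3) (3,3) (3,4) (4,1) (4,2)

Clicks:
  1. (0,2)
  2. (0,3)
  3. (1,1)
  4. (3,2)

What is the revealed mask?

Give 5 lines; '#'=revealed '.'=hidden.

Answer: .####
.####
.....
..#..
.....

Derivation:
Click 1 (0,2) count=0: revealed 8 new [(0,1) (0,2) (0,3) (0,4) (1,1) (1,2) (1,3) (1,4)] -> total=8
Click 2 (0,3) count=0: revealed 0 new [(none)] -> total=8
Click 3 (1,1) count=2: revealed 0 new [(none)] -> total=8
Click 4 (3,2) count=5: revealed 1 new [(3,2)] -> total=9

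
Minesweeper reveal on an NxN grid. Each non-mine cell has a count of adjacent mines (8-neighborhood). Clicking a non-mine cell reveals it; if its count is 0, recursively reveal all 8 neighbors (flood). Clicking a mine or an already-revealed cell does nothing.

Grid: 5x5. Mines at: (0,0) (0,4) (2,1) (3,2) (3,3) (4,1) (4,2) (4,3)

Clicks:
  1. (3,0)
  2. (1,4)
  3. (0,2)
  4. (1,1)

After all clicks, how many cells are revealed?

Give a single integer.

Answer: 8

Derivation:
Click 1 (3,0) count=2: revealed 1 new [(3,0)] -> total=1
Click 2 (1,4) count=1: revealed 1 new [(1,4)] -> total=2
Click 3 (0,2) count=0: revealed 6 new [(0,1) (0,2) (0,3) (1,1) (1,2) (1,3)] -> total=8
Click 4 (1,1) count=2: revealed 0 new [(none)] -> total=8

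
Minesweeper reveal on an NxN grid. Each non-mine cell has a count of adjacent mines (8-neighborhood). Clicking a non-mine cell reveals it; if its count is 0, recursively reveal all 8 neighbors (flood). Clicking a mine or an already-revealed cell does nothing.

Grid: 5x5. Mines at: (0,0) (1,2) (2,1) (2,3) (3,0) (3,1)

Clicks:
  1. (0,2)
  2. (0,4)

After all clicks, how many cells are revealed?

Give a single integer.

Click 1 (0,2) count=1: revealed 1 new [(0,2)] -> total=1
Click 2 (0,4) count=0: revealed 4 new [(0,3) (0,4) (1,3) (1,4)] -> total=5

Answer: 5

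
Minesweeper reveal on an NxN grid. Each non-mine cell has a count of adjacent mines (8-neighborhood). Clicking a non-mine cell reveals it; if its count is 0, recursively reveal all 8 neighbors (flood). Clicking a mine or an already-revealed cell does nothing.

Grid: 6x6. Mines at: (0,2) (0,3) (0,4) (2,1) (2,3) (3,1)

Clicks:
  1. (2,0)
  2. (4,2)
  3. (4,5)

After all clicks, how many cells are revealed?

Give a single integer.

Click 1 (2,0) count=2: revealed 1 new [(2,0)] -> total=1
Click 2 (4,2) count=1: revealed 1 new [(4,2)] -> total=2
Click 3 (4,5) count=0: revealed 19 new [(1,4) (1,5) (2,4) (2,5) (3,2) (3,3) (3,4) (3,5) (4,0) (4,1) (4,3) (4,4) (4,5) (5,0) (5,1) (5,2) (5,3) (5,4) (5,5)] -> total=21

Answer: 21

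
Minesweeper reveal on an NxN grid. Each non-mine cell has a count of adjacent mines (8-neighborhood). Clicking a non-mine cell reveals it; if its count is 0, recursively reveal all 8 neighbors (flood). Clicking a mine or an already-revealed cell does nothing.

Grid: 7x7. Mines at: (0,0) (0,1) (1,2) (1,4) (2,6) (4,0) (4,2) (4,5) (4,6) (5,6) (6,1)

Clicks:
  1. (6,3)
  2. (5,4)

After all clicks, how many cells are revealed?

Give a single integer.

Click 1 (6,3) count=0: revealed 8 new [(5,2) (5,3) (5,4) (5,5) (6,2) (6,3) (6,4) (6,5)] -> total=8
Click 2 (5,4) count=1: revealed 0 new [(none)] -> total=8

Answer: 8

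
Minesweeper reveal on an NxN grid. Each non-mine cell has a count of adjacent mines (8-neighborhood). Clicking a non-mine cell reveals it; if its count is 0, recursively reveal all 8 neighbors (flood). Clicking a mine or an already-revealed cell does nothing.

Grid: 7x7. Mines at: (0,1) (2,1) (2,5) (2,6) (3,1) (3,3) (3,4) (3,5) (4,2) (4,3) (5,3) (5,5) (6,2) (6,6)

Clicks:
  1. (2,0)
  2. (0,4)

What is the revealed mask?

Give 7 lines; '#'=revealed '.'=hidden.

Answer: ..#####
..#####
#.###..
.......
.......
.......
.......

Derivation:
Click 1 (2,0) count=2: revealed 1 new [(2,0)] -> total=1
Click 2 (0,4) count=0: revealed 13 new [(0,2) (0,3) (0,4) (0,5) (0,6) (1,2) (1,3) (1,4) (1,5) (1,6) (2,2) (2,3) (2,4)] -> total=14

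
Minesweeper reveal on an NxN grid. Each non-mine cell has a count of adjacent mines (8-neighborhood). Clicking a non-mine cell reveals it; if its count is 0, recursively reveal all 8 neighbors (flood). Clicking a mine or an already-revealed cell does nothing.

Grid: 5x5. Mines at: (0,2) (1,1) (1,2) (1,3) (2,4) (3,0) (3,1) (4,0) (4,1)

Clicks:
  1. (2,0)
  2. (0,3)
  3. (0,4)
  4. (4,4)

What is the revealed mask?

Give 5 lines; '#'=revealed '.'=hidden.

Answer: ...##
.....
#....
..###
..###

Derivation:
Click 1 (2,0) count=3: revealed 1 new [(2,0)] -> total=1
Click 2 (0,3) count=3: revealed 1 new [(0,3)] -> total=2
Click 3 (0,4) count=1: revealed 1 new [(0,4)] -> total=3
Click 4 (4,4) count=0: revealed 6 new [(3,2) (3,3) (3,4) (4,2) (4,3) (4,4)] -> total=9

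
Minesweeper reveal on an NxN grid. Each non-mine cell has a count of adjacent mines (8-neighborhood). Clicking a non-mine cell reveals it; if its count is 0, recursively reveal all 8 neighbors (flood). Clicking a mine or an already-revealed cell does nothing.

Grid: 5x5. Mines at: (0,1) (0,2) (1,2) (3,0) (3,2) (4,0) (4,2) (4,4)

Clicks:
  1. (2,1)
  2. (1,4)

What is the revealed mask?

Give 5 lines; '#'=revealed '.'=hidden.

Answer: ...##
...##
.#.##
...##
.....

Derivation:
Click 1 (2,1) count=3: revealed 1 new [(2,1)] -> total=1
Click 2 (1,4) count=0: revealed 8 new [(0,3) (0,4) (1,3) (1,4) (2,3) (2,4) (3,3) (3,4)] -> total=9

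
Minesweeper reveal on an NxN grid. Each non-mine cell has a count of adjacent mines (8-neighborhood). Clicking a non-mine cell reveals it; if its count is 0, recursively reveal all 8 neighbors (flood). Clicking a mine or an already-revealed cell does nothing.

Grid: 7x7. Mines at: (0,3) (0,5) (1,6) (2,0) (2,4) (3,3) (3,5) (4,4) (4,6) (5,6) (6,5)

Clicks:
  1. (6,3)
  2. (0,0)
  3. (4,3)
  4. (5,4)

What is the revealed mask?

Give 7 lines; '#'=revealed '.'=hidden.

Answer: ###....
###....
.......
###....
####...
#####..
#####..

Derivation:
Click 1 (6,3) count=0: revealed 17 new [(3,0) (3,1) (3,2) (4,0) (4,1) (4,2) (4,3) (5,0) (5,1) (5,2) (5,3) (5,4) (6,0) (6,1) (6,2) (6,3) (6,4)] -> total=17
Click 2 (0,0) count=0: revealed 6 new [(0,0) (0,1) (0,2) (1,0) (1,1) (1,2)] -> total=23
Click 3 (4,3) count=2: revealed 0 new [(none)] -> total=23
Click 4 (5,4) count=2: revealed 0 new [(none)] -> total=23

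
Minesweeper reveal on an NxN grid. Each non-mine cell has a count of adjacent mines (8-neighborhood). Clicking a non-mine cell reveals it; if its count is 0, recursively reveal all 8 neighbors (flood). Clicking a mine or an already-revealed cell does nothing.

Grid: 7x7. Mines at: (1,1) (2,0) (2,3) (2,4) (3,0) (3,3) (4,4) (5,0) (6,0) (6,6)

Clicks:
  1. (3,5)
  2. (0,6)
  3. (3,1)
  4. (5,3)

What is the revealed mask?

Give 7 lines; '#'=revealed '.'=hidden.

Click 1 (3,5) count=2: revealed 1 new [(3,5)] -> total=1
Click 2 (0,6) count=0: revealed 17 new [(0,2) (0,3) (0,4) (0,5) (0,6) (1,2) (1,3) (1,4) (1,5) (1,6) (2,5) (2,6) (3,6) (4,5) (4,6) (5,5) (5,6)] -> total=18
Click 3 (3,1) count=2: revealed 1 new [(3,1)] -> total=19
Click 4 (5,3) count=1: revealed 1 new [(5,3)] -> total=20

Answer: ..#####
..#####
.....##
.#...##
.....##
...#.##
.......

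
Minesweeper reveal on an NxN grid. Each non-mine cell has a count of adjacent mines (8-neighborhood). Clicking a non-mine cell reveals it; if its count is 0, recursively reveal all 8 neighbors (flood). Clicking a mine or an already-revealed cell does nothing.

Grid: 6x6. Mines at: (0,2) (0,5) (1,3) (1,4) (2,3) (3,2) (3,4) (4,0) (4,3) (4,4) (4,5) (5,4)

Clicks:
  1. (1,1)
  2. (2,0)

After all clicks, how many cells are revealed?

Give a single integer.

Answer: 8

Derivation:
Click 1 (1,1) count=1: revealed 1 new [(1,1)] -> total=1
Click 2 (2,0) count=0: revealed 7 new [(0,0) (0,1) (1,0) (2,0) (2,1) (3,0) (3,1)] -> total=8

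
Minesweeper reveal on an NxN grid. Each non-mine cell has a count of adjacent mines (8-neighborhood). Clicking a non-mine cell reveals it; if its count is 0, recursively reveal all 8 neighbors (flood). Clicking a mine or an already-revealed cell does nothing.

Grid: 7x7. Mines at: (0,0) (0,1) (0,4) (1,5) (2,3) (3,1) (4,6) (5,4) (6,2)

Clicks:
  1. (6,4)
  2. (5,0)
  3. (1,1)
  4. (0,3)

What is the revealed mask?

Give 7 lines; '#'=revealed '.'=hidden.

Answer: ...#...
.#.....
.......
.......
##.....
##.....
##..#..

Derivation:
Click 1 (6,4) count=1: revealed 1 new [(6,4)] -> total=1
Click 2 (5,0) count=0: revealed 6 new [(4,0) (4,1) (5,0) (5,1) (6,0) (6,1)] -> total=7
Click 3 (1,1) count=2: revealed 1 new [(1,1)] -> total=8
Click 4 (0,3) count=1: revealed 1 new [(0,3)] -> total=9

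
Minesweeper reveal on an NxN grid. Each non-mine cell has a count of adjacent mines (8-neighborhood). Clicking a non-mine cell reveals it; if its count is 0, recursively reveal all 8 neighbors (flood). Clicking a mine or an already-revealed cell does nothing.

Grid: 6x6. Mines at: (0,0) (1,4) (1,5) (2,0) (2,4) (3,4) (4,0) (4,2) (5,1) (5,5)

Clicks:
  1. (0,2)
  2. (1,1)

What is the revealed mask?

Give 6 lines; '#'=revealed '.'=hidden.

Click 1 (0,2) count=0: revealed 12 new [(0,1) (0,2) (0,3) (1,1) (1,2) (1,3) (2,1) (2,2) (2,3) (3,1) (3,2) (3,3)] -> total=12
Click 2 (1,1) count=2: revealed 0 new [(none)] -> total=12

Answer: .###..
.###..
.###..
.###..
......
......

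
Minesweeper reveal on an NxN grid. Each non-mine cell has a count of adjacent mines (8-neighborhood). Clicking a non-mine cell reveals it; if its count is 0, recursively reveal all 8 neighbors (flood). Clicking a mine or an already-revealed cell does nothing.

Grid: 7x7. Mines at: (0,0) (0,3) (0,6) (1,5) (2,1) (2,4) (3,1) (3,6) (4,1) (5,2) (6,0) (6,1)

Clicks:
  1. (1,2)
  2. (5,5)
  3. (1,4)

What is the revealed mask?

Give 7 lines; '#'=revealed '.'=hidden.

Click 1 (1,2) count=2: revealed 1 new [(1,2)] -> total=1
Click 2 (5,5) count=0: revealed 15 new [(3,3) (3,4) (3,5) (4,3) (4,4) (4,5) (4,6) (5,3) (5,4) (5,5) (5,6) (6,3) (6,4) (6,5) (6,6)] -> total=16
Click 3 (1,4) count=3: revealed 1 new [(1,4)] -> total=17

Answer: .......
..#.#..
.......
...###.
...####
...####
...####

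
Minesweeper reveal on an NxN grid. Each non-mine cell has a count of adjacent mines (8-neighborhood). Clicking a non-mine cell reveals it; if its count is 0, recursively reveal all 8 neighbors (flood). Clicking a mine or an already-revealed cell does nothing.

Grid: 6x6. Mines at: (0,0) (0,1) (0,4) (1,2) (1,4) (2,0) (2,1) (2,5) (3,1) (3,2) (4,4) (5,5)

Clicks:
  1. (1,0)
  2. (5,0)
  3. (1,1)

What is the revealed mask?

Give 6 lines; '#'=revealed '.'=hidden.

Click 1 (1,0) count=4: revealed 1 new [(1,0)] -> total=1
Click 2 (5,0) count=0: revealed 8 new [(4,0) (4,1) (4,2) (4,3) (5,0) (5,1) (5,2) (5,3)] -> total=9
Click 3 (1,1) count=5: revealed 1 new [(1,1)] -> total=10

Answer: ......
##....
......
......
####..
####..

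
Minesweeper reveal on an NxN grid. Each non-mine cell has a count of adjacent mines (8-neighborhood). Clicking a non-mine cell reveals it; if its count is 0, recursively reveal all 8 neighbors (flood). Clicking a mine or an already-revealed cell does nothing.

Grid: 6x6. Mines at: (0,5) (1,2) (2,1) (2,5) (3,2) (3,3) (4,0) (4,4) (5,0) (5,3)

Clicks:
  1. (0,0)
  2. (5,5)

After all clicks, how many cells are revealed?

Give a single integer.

Click 1 (0,0) count=0: revealed 4 new [(0,0) (0,1) (1,0) (1,1)] -> total=4
Click 2 (5,5) count=1: revealed 1 new [(5,5)] -> total=5

Answer: 5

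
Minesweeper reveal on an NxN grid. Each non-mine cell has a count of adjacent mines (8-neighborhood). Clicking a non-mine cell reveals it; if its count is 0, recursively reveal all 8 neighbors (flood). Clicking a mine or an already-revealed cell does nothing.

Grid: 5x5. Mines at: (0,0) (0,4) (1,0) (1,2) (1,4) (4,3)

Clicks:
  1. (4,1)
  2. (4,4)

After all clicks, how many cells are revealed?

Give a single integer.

Answer: 10

Derivation:
Click 1 (4,1) count=0: revealed 9 new [(2,0) (2,1) (2,2) (3,0) (3,1) (3,2) (4,0) (4,1) (4,2)] -> total=9
Click 2 (4,4) count=1: revealed 1 new [(4,4)] -> total=10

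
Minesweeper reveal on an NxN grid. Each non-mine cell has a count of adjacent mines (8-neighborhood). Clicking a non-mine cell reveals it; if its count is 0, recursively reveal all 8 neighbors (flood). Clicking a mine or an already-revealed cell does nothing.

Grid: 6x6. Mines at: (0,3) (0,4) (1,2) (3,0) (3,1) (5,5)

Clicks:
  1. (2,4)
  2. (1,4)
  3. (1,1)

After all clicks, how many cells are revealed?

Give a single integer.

Click 1 (2,4) count=0: revealed 22 new [(1,3) (1,4) (1,5) (2,2) (2,3) (2,4) (2,5) (3,2) (3,3) (3,4) (3,5) (4,0) (4,1) (4,2) (4,3) (4,4) (4,5) (5,0) (5,1) (5,2) (5,3) (5,4)] -> total=22
Click 2 (1,4) count=2: revealed 0 new [(none)] -> total=22
Click 3 (1,1) count=1: revealed 1 new [(1,1)] -> total=23

Answer: 23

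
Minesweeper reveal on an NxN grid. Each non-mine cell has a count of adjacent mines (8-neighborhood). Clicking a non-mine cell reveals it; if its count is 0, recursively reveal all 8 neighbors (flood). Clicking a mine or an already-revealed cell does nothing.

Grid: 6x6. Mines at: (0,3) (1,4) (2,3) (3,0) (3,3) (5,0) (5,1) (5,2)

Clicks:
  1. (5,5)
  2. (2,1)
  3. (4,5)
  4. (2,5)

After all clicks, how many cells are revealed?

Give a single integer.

Click 1 (5,5) count=0: revealed 10 new [(2,4) (2,5) (3,4) (3,5) (4,3) (4,4) (4,5) (5,3) (5,4) (5,5)] -> total=10
Click 2 (2,1) count=1: revealed 1 new [(2,1)] -> total=11
Click 3 (4,5) count=0: revealed 0 new [(none)] -> total=11
Click 4 (2,5) count=1: revealed 0 new [(none)] -> total=11

Answer: 11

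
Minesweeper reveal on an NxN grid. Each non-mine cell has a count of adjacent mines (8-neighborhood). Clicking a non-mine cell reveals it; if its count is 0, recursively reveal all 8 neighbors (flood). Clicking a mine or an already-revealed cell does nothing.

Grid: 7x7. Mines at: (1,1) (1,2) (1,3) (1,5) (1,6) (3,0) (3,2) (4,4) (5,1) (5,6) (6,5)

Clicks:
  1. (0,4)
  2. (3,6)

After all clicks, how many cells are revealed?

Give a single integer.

Answer: 7

Derivation:
Click 1 (0,4) count=2: revealed 1 new [(0,4)] -> total=1
Click 2 (3,6) count=0: revealed 6 new [(2,5) (2,6) (3,5) (3,6) (4,5) (4,6)] -> total=7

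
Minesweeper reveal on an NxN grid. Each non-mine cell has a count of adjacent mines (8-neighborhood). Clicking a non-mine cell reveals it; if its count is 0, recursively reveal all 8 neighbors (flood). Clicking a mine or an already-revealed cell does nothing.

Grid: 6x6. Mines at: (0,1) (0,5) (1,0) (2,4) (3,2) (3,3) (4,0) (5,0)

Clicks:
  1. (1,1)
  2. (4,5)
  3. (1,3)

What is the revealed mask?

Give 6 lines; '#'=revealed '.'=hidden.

Answer: ......
.#.#..
......
....##
.#####
.#####

Derivation:
Click 1 (1,1) count=2: revealed 1 new [(1,1)] -> total=1
Click 2 (4,5) count=0: revealed 12 new [(3,4) (3,5) (4,1) (4,2) (4,3) (4,4) (4,5) (5,1) (5,2) (5,3) (5,4) (5,5)] -> total=13
Click 3 (1,3) count=1: revealed 1 new [(1,3)] -> total=14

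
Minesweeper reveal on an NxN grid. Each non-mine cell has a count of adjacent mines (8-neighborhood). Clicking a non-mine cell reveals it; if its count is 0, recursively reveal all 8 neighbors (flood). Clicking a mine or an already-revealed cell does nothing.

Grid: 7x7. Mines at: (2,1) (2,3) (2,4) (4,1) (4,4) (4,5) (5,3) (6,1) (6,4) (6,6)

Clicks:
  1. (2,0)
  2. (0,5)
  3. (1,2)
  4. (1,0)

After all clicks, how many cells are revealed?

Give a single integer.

Answer: 19

Derivation:
Click 1 (2,0) count=1: revealed 1 new [(2,0)] -> total=1
Click 2 (0,5) count=0: revealed 18 new [(0,0) (0,1) (0,2) (0,3) (0,4) (0,5) (0,6) (1,0) (1,1) (1,2) (1,3) (1,4) (1,5) (1,6) (2,5) (2,6) (3,5) (3,6)] -> total=19
Click 3 (1,2) count=2: revealed 0 new [(none)] -> total=19
Click 4 (1,0) count=1: revealed 0 new [(none)] -> total=19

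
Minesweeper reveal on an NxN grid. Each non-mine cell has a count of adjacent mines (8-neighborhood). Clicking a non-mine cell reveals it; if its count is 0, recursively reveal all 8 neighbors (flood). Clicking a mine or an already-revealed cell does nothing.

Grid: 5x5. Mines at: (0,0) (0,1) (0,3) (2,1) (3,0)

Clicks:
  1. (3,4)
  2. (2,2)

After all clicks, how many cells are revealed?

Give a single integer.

Click 1 (3,4) count=0: revealed 14 new [(1,2) (1,3) (1,4) (2,2) (2,3) (2,4) (3,1) (3,2) (3,3) (3,4) (4,1) (4,2) (4,3) (4,4)] -> total=14
Click 2 (2,2) count=1: revealed 0 new [(none)] -> total=14

Answer: 14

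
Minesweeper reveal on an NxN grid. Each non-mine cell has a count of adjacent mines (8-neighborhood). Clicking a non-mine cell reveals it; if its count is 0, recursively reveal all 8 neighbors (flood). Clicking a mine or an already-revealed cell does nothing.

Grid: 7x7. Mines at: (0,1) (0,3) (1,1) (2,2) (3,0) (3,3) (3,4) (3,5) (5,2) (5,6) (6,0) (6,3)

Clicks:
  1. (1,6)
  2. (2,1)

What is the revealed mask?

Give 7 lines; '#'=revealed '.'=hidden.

Click 1 (1,6) count=0: revealed 9 new [(0,4) (0,5) (0,6) (1,4) (1,5) (1,6) (2,4) (2,5) (2,6)] -> total=9
Click 2 (2,1) count=3: revealed 1 new [(2,1)] -> total=10

Answer: ....###
....###
.#..###
.......
.......
.......
.......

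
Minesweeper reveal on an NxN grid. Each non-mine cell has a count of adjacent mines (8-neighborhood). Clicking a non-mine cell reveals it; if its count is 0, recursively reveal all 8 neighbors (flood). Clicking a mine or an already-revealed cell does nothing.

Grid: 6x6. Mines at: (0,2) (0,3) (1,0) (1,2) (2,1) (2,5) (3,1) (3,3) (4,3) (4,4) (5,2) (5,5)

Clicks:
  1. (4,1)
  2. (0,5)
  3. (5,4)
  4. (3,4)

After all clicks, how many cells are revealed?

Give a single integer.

Click 1 (4,1) count=2: revealed 1 new [(4,1)] -> total=1
Click 2 (0,5) count=0: revealed 4 new [(0,4) (0,5) (1,4) (1,5)] -> total=5
Click 3 (5,4) count=3: revealed 1 new [(5,4)] -> total=6
Click 4 (3,4) count=4: revealed 1 new [(3,4)] -> total=7

Answer: 7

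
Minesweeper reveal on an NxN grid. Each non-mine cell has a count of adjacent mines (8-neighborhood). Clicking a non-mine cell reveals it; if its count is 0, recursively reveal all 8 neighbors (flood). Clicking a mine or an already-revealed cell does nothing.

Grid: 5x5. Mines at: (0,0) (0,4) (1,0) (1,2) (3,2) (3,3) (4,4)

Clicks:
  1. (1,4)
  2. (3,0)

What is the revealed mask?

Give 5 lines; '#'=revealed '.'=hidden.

Click 1 (1,4) count=1: revealed 1 new [(1,4)] -> total=1
Click 2 (3,0) count=0: revealed 6 new [(2,0) (2,1) (3,0) (3,1) (4,0) (4,1)] -> total=7

Answer: .....
....#
##...
##...
##...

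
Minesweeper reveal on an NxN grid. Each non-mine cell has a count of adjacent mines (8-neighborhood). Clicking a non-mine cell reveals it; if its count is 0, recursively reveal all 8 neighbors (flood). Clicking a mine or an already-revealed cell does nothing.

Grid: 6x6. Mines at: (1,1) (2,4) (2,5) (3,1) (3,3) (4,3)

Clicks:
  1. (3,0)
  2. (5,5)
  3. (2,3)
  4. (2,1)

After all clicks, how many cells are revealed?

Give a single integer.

Click 1 (3,0) count=1: revealed 1 new [(3,0)] -> total=1
Click 2 (5,5) count=0: revealed 6 new [(3,4) (3,5) (4,4) (4,5) (5,4) (5,5)] -> total=7
Click 3 (2,3) count=2: revealed 1 new [(2,3)] -> total=8
Click 4 (2,1) count=2: revealed 1 new [(2,1)] -> total=9

Answer: 9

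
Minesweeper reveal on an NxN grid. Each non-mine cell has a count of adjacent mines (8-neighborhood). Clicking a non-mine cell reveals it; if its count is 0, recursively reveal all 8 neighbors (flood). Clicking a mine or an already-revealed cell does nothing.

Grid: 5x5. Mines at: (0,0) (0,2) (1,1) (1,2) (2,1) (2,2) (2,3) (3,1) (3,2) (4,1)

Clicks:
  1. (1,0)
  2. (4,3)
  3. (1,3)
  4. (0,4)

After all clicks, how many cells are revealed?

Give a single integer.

Answer: 6

Derivation:
Click 1 (1,0) count=3: revealed 1 new [(1,0)] -> total=1
Click 2 (4,3) count=1: revealed 1 new [(4,3)] -> total=2
Click 3 (1,3) count=4: revealed 1 new [(1,3)] -> total=3
Click 4 (0,4) count=0: revealed 3 new [(0,3) (0,4) (1,4)] -> total=6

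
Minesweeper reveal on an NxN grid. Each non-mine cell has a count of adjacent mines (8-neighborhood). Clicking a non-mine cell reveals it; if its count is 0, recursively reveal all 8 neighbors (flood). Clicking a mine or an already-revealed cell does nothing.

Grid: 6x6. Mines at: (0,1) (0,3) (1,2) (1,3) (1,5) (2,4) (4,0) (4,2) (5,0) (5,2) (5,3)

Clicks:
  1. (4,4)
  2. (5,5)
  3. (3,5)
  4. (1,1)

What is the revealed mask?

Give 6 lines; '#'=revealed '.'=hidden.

Click 1 (4,4) count=1: revealed 1 new [(4,4)] -> total=1
Click 2 (5,5) count=0: revealed 5 new [(3,4) (3,5) (4,5) (5,4) (5,5)] -> total=6
Click 3 (3,5) count=1: revealed 0 new [(none)] -> total=6
Click 4 (1,1) count=2: revealed 1 new [(1,1)] -> total=7

Answer: ......
.#....
......
....##
....##
....##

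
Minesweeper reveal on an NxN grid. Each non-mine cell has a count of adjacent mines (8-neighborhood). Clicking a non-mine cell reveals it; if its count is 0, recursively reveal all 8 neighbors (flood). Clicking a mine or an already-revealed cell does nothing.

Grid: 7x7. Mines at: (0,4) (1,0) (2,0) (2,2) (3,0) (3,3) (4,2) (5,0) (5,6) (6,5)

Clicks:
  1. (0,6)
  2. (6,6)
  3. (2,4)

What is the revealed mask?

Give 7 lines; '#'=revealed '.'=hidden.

Click 1 (0,6) count=0: revealed 14 new [(0,5) (0,6) (1,4) (1,5) (1,6) (2,4) (2,5) (2,6) (3,4) (3,5) (3,6) (4,4) (4,5) (4,6)] -> total=14
Click 2 (6,6) count=2: revealed 1 new [(6,6)] -> total=15
Click 3 (2,4) count=1: revealed 0 new [(none)] -> total=15

Answer: .....##
....###
....###
....###
....###
.......
......#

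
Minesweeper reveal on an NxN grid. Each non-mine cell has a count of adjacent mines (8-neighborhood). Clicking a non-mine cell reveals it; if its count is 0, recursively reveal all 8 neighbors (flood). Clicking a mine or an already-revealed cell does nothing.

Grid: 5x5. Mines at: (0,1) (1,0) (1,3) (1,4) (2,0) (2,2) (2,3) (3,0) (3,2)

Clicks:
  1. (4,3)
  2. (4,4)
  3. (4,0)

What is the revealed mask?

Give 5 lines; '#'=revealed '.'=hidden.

Click 1 (4,3) count=1: revealed 1 new [(4,3)] -> total=1
Click 2 (4,4) count=0: revealed 3 new [(3,3) (3,4) (4,4)] -> total=4
Click 3 (4,0) count=1: revealed 1 new [(4,0)] -> total=5

Answer: .....
.....
.....
...##
#..##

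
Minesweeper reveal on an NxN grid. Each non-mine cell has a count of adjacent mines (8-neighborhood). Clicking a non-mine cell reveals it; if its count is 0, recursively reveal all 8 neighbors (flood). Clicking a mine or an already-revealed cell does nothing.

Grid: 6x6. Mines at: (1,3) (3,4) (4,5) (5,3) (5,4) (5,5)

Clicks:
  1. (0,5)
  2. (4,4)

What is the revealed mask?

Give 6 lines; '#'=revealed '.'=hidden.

Answer: ....##
....##
....##
......
....#.
......

Derivation:
Click 1 (0,5) count=0: revealed 6 new [(0,4) (0,5) (1,4) (1,5) (2,4) (2,5)] -> total=6
Click 2 (4,4) count=5: revealed 1 new [(4,4)] -> total=7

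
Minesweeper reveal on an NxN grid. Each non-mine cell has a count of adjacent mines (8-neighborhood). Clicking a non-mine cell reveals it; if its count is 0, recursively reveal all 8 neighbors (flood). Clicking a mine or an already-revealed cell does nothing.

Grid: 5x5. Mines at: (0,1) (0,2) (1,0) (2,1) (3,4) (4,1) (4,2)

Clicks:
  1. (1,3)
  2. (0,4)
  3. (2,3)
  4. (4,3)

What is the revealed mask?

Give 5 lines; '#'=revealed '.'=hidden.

Answer: ...##
...##
...##
.....
...#.

Derivation:
Click 1 (1,3) count=1: revealed 1 new [(1,3)] -> total=1
Click 2 (0,4) count=0: revealed 5 new [(0,3) (0,4) (1,4) (2,3) (2,4)] -> total=6
Click 3 (2,3) count=1: revealed 0 new [(none)] -> total=6
Click 4 (4,3) count=2: revealed 1 new [(4,3)] -> total=7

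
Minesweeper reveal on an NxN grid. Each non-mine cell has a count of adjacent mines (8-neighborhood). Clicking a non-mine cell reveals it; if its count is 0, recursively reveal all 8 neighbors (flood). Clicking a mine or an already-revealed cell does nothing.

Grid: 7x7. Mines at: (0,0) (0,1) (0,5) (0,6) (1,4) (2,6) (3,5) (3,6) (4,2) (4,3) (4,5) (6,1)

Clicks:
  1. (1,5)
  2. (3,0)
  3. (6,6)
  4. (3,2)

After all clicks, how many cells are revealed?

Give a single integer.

Click 1 (1,5) count=4: revealed 1 new [(1,5)] -> total=1
Click 2 (3,0) count=0: revealed 16 new [(1,0) (1,1) (1,2) (1,3) (2,0) (2,1) (2,2) (2,3) (3,0) (3,1) (3,2) (3,3) (4,0) (4,1) (5,0) (5,1)] -> total=17
Click 3 (6,6) count=0: revealed 10 new [(5,2) (5,3) (5,4) (5,5) (5,6) (6,2) (6,3) (6,4) (6,5) (6,6)] -> total=27
Click 4 (3,2) count=2: revealed 0 new [(none)] -> total=27

Answer: 27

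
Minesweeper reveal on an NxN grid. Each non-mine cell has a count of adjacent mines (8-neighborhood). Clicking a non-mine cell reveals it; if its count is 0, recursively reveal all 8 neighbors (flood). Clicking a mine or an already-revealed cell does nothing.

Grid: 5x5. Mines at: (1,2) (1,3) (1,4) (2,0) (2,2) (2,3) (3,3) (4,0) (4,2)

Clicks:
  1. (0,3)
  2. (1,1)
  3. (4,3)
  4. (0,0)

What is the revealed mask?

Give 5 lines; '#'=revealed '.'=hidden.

Click 1 (0,3) count=3: revealed 1 new [(0,3)] -> total=1
Click 2 (1,1) count=3: revealed 1 new [(1,1)] -> total=2
Click 3 (4,3) count=2: revealed 1 new [(4,3)] -> total=3
Click 4 (0,0) count=0: revealed 3 new [(0,0) (0,1) (1,0)] -> total=6

Answer: ##.#.
##...
.....
.....
...#.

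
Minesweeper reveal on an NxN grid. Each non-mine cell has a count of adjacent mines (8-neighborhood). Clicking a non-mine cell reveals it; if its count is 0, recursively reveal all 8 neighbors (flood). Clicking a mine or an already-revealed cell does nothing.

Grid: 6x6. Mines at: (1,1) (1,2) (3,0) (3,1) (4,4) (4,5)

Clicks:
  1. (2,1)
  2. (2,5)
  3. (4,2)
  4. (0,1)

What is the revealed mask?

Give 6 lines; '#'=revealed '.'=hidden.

Answer: .#.###
...###
.#.###
...###
..#...
......

Derivation:
Click 1 (2,1) count=4: revealed 1 new [(2,1)] -> total=1
Click 2 (2,5) count=0: revealed 12 new [(0,3) (0,4) (0,5) (1,3) (1,4) (1,5) (2,3) (2,4) (2,5) (3,3) (3,4) (3,5)] -> total=13
Click 3 (4,2) count=1: revealed 1 new [(4,2)] -> total=14
Click 4 (0,1) count=2: revealed 1 new [(0,1)] -> total=15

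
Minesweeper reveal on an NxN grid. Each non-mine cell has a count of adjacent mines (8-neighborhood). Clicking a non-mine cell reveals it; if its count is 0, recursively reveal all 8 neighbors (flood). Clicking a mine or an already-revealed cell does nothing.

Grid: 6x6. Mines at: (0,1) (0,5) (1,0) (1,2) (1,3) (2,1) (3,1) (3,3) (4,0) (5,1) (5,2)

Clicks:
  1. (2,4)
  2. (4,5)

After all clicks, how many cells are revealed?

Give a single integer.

Answer: 12

Derivation:
Click 1 (2,4) count=2: revealed 1 new [(2,4)] -> total=1
Click 2 (4,5) count=0: revealed 11 new [(1,4) (1,5) (2,5) (3,4) (3,5) (4,3) (4,4) (4,5) (5,3) (5,4) (5,5)] -> total=12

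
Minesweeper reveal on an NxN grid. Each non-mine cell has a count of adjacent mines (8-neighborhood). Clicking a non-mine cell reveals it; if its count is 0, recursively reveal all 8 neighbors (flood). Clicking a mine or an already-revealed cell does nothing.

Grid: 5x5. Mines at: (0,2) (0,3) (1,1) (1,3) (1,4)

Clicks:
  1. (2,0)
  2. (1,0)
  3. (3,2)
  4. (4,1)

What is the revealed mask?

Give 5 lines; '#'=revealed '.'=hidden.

Click 1 (2,0) count=1: revealed 1 new [(2,0)] -> total=1
Click 2 (1,0) count=1: revealed 1 new [(1,0)] -> total=2
Click 3 (3,2) count=0: revealed 14 new [(2,1) (2,2) (2,3) (2,4) (3,0) (3,1) (3,2) (3,3) (3,4) (4,0) (4,1) (4,2) (4,3) (4,4)] -> total=16
Click 4 (4,1) count=0: revealed 0 new [(none)] -> total=16

Answer: .....
#....
#####
#####
#####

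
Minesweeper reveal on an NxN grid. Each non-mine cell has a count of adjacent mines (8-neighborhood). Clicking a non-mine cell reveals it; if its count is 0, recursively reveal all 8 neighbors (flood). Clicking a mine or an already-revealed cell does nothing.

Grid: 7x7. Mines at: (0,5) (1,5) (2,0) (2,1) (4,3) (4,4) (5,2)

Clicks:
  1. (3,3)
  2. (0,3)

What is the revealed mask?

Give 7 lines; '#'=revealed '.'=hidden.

Click 1 (3,3) count=2: revealed 1 new [(3,3)] -> total=1
Click 2 (0,3) count=0: revealed 15 new [(0,0) (0,1) (0,2) (0,3) (0,4) (1,0) (1,1) (1,2) (1,3) (1,4) (2,2) (2,3) (2,4) (3,2) (3,4)] -> total=16

Answer: #####..
#####..
..###..
..###..
.......
.......
.......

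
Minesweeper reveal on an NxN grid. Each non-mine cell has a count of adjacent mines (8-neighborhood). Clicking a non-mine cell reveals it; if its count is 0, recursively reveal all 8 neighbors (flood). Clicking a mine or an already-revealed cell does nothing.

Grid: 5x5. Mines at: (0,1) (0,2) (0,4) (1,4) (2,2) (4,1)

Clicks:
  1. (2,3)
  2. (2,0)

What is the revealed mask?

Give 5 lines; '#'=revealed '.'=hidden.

Click 1 (2,3) count=2: revealed 1 new [(2,3)] -> total=1
Click 2 (2,0) count=0: revealed 6 new [(1,0) (1,1) (2,0) (2,1) (3,0) (3,1)] -> total=7

Answer: .....
##...
##.#.
##...
.....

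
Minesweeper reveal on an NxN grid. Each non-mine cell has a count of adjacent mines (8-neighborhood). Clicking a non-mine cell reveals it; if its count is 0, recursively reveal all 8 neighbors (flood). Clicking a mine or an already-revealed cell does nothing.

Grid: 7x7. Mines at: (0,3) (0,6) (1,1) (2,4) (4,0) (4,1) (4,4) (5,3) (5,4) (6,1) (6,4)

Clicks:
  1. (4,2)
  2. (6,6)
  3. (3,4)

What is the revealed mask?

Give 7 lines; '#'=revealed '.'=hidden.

Answer: .......
.....##
.....##
....###
..#..##
.....##
.....##

Derivation:
Click 1 (4,2) count=2: revealed 1 new [(4,2)] -> total=1
Click 2 (6,6) count=0: revealed 12 new [(1,5) (1,6) (2,5) (2,6) (3,5) (3,6) (4,5) (4,6) (5,5) (5,6) (6,5) (6,6)] -> total=13
Click 3 (3,4) count=2: revealed 1 new [(3,4)] -> total=14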